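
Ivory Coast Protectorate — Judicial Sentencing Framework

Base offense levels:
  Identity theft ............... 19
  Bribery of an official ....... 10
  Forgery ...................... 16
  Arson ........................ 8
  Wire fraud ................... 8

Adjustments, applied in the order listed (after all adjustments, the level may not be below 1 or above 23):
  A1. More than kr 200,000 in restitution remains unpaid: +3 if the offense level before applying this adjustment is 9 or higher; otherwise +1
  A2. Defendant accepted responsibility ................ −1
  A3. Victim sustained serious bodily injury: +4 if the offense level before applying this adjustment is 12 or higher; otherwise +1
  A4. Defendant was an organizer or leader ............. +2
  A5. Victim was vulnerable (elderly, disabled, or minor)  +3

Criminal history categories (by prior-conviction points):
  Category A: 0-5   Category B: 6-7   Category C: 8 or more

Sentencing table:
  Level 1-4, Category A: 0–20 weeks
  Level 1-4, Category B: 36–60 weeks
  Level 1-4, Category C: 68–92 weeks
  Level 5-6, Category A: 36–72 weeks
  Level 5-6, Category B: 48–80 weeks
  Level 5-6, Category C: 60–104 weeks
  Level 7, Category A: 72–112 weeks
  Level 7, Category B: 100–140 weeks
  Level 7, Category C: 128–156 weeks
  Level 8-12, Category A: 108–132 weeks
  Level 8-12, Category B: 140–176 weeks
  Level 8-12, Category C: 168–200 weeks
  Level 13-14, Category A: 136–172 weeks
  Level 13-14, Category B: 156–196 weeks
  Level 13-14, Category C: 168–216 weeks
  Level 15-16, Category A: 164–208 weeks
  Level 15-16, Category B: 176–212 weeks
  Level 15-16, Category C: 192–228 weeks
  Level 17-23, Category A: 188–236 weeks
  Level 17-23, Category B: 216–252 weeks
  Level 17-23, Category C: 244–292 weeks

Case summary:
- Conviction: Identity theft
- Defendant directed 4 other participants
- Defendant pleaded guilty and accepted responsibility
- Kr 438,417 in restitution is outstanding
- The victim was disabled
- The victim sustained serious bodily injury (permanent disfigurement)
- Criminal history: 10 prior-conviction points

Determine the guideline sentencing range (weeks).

Base offense level for identity theft: 19.
A1 applies (level before this adjustment is 19 ≥ 9, so +3): 19 + 3 = 22.
A2 applies: 22 − 1 = 21.
A3 applies (level before this adjustment is 21 ≥ 12, so +4): 21 + 4 = 25.
A4 applies: 25 + 2 = 27.
A5 applies: 27 + 3 = 30.
Level 30 exceeds the maximum of 23; capped at 23.
Final offense level: 23.
Criminal history: 10 prior points → Category C (8+).
Level 23 falls in the 17-23 band.
Grid: Level 17-23 × Category C = 244-292 weeks.

244-292 weeks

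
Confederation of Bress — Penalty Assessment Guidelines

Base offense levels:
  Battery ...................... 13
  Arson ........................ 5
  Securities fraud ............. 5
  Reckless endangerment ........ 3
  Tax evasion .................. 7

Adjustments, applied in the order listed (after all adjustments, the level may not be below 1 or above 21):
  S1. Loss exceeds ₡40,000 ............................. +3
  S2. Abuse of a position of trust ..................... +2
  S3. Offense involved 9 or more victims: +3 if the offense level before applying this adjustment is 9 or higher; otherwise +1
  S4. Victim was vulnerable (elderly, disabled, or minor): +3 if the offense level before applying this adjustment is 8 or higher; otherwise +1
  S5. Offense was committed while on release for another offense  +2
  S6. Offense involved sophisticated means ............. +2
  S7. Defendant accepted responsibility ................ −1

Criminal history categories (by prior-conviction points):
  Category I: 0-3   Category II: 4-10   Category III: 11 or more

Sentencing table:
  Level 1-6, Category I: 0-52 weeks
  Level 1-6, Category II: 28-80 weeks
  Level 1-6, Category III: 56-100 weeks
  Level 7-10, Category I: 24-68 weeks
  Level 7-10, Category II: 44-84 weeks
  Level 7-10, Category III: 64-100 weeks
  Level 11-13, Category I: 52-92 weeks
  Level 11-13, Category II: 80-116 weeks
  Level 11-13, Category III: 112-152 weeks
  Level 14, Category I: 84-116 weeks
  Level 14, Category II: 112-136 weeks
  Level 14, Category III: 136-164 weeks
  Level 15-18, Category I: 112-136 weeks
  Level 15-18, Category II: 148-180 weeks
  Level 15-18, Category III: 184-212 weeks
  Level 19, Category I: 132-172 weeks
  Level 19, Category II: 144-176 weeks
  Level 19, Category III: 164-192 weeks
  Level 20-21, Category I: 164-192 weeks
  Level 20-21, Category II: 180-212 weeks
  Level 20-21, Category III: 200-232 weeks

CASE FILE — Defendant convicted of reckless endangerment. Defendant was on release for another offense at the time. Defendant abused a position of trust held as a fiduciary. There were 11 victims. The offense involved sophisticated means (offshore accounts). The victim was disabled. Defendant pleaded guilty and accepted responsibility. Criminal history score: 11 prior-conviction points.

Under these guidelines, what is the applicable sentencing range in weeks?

64-100 weeks

Base offense level for reckless endangerment: 3.
S1 does not apply.
S2 applies: 3 + 2 = 5.
S3 applies (level before this adjustment is 5 < 9, so +1): 5 + 1 = 6.
S4 applies (level before this adjustment is 6 < 8, so +1): 6 + 1 = 7.
S5 applies: 7 + 2 = 9.
S6 applies: 9 + 2 = 11.
S7 applies: 11 − 1 = 10.
Final offense level: 10.
Criminal history: 11 prior points → Category III (11+).
Level 10 falls in the 7-10 band.
Grid: Level 7-10 × Category III = 64-100 weeks.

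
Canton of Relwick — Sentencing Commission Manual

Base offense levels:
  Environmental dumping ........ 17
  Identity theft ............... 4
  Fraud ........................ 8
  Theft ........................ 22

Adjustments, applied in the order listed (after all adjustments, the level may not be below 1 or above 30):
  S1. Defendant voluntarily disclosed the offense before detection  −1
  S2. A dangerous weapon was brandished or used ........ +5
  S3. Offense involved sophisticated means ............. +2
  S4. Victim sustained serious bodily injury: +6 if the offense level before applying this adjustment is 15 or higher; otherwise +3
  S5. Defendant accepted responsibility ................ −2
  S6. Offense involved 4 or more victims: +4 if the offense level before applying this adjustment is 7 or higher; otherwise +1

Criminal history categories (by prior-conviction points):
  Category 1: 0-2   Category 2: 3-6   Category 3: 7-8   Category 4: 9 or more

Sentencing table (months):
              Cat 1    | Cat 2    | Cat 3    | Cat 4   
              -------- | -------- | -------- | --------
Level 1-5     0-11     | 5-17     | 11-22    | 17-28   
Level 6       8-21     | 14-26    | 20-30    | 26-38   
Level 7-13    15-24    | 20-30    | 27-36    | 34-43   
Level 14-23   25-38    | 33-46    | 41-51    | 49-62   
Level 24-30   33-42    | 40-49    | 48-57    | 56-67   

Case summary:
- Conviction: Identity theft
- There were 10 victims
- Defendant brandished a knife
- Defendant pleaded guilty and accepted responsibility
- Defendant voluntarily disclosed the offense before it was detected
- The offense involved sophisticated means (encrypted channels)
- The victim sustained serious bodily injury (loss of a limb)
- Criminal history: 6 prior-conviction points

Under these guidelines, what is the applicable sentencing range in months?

Base offense level for identity theft: 4.
S1 applies: 4 − 1 = 3.
S2 applies: 3 + 5 = 8.
S3 applies: 8 + 2 = 10.
S4 applies (level before this adjustment is 10 < 15, so +3): 10 + 3 = 13.
S5 applies: 13 − 2 = 11.
S6 applies (level before this adjustment is 11 ≥ 7, so +4): 11 + 4 = 15.
Final offense level: 15.
Criminal history: 6 prior points → Category 2 (3-6).
Level 15 falls in the 14-23 band.
Grid: Level 14-23 × Category 2 = 33-46 months.

33-46 months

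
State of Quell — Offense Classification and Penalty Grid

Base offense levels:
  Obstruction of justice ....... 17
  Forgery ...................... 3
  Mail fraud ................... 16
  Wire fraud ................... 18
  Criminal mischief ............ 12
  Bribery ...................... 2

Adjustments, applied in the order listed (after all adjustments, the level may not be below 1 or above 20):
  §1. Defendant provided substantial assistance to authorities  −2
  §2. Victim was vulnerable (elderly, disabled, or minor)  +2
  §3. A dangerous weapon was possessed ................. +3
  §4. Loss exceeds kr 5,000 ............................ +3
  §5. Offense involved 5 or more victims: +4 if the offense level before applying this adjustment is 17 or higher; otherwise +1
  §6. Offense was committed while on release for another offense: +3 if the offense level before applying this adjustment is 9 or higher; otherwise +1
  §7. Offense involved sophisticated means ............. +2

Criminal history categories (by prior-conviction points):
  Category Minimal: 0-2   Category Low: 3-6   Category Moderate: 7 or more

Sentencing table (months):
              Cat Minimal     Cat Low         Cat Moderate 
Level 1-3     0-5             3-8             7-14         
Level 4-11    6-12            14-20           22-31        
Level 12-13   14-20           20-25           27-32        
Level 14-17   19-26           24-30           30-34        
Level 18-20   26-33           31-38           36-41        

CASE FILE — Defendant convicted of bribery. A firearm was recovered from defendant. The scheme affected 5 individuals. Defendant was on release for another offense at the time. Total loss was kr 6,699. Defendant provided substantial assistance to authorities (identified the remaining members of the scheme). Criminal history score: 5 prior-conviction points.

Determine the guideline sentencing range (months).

Base offense level for bribery: 2.
§1 applies: 2 − 2 = 0.
§3 applies: 0 + 3 = 3.
§4 applies: 3 + 3 = 6.
§5 applies (level before this adjustment is 6 < 17, so +1): 6 + 1 = 7.
§6 applies (level before this adjustment is 7 < 9, so +1): 7 + 1 = 8.
Final offense level: 8.
Criminal history: 5 prior points → Category Low (3-6).
Level 8 falls in the 4-11 band.
Grid: Level 4-11 × Category Low = 14-20 months.

14-20 months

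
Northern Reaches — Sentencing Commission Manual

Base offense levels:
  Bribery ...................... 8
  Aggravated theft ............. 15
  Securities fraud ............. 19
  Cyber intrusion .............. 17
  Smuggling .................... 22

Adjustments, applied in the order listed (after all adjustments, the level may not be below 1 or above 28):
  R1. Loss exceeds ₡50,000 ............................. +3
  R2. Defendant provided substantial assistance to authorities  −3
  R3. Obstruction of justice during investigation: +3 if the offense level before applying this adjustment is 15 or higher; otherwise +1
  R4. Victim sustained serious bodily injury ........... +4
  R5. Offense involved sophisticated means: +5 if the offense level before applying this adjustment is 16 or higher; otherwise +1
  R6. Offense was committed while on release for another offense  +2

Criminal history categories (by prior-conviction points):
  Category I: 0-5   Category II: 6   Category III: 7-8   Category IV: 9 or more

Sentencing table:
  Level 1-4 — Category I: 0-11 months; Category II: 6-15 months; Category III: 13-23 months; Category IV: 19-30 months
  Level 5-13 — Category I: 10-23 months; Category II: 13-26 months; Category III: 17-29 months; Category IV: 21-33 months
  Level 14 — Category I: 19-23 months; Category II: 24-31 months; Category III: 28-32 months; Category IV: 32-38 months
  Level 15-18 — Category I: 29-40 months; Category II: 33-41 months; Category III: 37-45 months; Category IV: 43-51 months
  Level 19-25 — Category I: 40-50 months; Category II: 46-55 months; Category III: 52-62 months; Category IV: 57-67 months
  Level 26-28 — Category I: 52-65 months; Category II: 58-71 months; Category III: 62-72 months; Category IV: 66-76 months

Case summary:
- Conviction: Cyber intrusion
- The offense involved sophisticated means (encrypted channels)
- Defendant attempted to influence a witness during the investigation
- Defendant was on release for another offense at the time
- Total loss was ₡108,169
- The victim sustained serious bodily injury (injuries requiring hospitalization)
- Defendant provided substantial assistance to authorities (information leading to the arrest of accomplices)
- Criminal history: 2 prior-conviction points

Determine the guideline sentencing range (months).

Base offense level for cyber intrusion: 17.
R1 applies: 17 + 3 = 20.
R2 applies: 20 − 3 = 17.
R3 applies (level before this adjustment is 17 ≥ 15, so +3): 17 + 3 = 20.
R4 applies: 20 + 4 = 24.
R5 applies (level before this adjustment is 24 ≥ 16, so +5): 24 + 5 = 29.
R6 applies: 29 + 2 = 31.
Level 31 exceeds the maximum of 28; capped at 28.
Final offense level: 28.
Criminal history: 2 prior points → Category I (0-5).
Level 28 falls in the 26-28 band.
Grid: Level 26-28 × Category I = 52-65 months.

52-65 months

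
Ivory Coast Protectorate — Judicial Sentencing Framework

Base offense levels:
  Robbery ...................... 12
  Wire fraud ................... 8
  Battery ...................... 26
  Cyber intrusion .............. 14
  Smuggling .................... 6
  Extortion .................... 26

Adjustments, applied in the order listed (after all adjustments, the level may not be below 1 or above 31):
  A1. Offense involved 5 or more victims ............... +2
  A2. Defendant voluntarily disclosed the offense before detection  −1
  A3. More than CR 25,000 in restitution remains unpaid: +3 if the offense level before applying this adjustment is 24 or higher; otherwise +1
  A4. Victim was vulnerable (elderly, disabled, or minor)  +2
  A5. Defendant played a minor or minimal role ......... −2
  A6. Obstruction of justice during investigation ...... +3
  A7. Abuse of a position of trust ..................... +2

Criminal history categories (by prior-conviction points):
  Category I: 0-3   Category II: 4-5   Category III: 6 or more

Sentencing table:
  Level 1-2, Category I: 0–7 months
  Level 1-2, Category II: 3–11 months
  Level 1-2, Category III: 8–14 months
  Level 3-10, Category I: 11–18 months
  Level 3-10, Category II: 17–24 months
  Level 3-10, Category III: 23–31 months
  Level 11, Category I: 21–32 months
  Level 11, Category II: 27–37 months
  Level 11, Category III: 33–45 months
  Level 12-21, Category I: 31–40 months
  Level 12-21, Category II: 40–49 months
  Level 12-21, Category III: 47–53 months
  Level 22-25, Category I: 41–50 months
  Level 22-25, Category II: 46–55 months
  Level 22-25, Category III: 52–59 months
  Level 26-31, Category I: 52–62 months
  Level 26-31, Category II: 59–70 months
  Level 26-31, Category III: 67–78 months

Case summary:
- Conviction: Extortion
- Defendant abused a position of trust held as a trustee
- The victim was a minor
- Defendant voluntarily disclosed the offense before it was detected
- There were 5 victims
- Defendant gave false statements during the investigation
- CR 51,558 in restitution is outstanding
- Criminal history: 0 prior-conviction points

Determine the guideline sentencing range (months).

52-62 months

Base offense level for extortion: 26.
A1 applies: 26 + 2 = 28.
A2 applies: 28 − 1 = 27.
A3 applies (level before this adjustment is 27 ≥ 24, so +3): 27 + 3 = 30.
A4 applies: 30 + 2 = 32.
A5 does not apply.
A6 applies: 32 + 3 = 35.
A7 applies: 35 + 2 = 37.
Level 37 exceeds the maximum of 31; capped at 31.
Final offense level: 31.
Criminal history: 0 prior points → Category I (0-3).
Level 31 falls in the 26-31 band.
Grid: Level 26-31 × Category I = 52-62 months.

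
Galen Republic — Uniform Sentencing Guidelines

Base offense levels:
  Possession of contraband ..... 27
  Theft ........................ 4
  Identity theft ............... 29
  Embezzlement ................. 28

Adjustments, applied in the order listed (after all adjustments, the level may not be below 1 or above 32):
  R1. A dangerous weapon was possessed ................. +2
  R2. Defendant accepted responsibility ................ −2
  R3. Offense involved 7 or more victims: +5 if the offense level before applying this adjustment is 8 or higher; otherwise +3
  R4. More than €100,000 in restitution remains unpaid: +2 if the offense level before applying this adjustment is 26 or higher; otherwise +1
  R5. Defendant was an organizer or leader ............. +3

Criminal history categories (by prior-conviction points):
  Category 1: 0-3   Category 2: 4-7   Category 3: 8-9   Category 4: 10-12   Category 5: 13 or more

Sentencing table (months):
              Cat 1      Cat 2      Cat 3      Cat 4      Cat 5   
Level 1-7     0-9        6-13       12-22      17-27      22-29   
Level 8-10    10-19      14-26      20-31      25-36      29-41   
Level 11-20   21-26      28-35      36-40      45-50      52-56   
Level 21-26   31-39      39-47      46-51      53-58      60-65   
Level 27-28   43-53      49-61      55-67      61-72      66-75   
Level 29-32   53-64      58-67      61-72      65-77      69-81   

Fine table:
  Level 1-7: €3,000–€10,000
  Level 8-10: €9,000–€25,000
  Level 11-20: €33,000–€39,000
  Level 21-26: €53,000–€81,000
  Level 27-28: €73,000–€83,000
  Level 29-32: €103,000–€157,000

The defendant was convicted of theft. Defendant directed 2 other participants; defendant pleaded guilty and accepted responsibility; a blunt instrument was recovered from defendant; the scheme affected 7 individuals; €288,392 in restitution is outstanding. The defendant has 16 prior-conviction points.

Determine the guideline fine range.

€33,000–€39,000

Base offense level for theft: 4.
R1 applies: 4 + 2 = 6.
R2 applies: 6 − 2 = 4.
R3 applies (level before this adjustment is 4 < 8, so +3): 4 + 3 = 7.
R4 applies (level before this adjustment is 7 < 26, so +1): 7 + 1 = 8.
R5 applies: 8 + 3 = 11.
Final offense level: 11.
Level 11 falls in the 11-20 band.
Fine table: Level 11-20 → €33,000–€39,000.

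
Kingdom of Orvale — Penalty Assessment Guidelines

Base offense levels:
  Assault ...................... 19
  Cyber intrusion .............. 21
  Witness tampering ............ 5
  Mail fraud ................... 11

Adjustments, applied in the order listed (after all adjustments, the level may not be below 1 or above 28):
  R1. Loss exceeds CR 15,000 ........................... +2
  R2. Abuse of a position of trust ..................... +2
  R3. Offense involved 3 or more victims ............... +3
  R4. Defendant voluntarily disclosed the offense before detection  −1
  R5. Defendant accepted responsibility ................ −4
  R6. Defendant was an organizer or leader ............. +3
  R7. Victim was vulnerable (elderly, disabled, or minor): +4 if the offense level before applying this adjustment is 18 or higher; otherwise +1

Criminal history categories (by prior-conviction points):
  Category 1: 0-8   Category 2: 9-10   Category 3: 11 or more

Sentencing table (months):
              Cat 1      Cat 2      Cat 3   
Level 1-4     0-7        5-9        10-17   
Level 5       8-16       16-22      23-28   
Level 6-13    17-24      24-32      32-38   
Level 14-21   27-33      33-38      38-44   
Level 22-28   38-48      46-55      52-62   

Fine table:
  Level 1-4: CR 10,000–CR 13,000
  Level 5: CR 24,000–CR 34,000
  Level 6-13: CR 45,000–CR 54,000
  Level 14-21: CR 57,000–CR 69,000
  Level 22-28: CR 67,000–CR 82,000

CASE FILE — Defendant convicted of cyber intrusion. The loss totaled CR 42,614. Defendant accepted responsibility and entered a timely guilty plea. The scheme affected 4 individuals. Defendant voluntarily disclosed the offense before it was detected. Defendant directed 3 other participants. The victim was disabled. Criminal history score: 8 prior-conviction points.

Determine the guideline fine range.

Base offense level for cyber intrusion: 21.
R1 applies: 21 + 2 = 23.
R2 does not apply.
R3 applies: 23 + 3 = 26.
R4 applies: 26 − 1 = 25.
R5 applies: 25 − 4 = 21.
R6 applies: 21 + 3 = 24.
R7 applies (level before this adjustment is 24 ≥ 18, so +4): 24 + 4 = 28.
Final offense level: 28.
Level 28 falls in the 22-28 band.
Fine table: Level 22-28 → CR 67,000–CR 82,000.

CR 67,000–CR 82,000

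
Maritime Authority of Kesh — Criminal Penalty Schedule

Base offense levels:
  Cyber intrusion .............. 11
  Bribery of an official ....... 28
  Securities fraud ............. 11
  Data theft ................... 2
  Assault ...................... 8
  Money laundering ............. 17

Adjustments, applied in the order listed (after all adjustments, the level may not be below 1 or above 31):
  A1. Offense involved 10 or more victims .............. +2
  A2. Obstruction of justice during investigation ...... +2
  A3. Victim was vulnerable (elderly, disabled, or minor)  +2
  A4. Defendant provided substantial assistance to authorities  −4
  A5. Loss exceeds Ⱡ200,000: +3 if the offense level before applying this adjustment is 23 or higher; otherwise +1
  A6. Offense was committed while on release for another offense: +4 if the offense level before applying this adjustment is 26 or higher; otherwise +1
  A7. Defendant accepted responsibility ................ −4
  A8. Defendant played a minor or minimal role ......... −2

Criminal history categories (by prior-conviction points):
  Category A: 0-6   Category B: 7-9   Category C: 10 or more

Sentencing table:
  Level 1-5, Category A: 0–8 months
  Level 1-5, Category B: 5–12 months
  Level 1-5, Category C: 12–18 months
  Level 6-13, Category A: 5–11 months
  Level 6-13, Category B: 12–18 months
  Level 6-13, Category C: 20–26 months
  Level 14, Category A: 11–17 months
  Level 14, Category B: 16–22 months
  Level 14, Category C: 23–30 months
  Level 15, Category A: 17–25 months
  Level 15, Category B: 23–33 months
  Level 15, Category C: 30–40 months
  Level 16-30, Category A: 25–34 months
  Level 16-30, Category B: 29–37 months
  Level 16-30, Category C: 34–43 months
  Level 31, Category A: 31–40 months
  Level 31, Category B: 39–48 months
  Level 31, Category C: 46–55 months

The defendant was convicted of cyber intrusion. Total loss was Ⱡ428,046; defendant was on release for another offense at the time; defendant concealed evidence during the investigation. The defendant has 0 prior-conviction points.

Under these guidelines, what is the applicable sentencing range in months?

Base offense level for cyber intrusion: 11.
A1 does not apply.
A2 applies: 11 + 2 = 13.
A3 does not apply.
A4 does not apply.
A5 applies (level before this adjustment is 13 < 23, so +1): 13 + 1 = 14.
A6 applies (level before this adjustment is 14 < 26, so +1): 14 + 1 = 15.
A7 does not apply.
A8 does not apply.
Final offense level: 15.
Criminal history: 0 prior points → Category A (0-6).
Level 15 falls in the 15 band.
Grid: Level 15 × Category A = 17-25 months.

17-25 months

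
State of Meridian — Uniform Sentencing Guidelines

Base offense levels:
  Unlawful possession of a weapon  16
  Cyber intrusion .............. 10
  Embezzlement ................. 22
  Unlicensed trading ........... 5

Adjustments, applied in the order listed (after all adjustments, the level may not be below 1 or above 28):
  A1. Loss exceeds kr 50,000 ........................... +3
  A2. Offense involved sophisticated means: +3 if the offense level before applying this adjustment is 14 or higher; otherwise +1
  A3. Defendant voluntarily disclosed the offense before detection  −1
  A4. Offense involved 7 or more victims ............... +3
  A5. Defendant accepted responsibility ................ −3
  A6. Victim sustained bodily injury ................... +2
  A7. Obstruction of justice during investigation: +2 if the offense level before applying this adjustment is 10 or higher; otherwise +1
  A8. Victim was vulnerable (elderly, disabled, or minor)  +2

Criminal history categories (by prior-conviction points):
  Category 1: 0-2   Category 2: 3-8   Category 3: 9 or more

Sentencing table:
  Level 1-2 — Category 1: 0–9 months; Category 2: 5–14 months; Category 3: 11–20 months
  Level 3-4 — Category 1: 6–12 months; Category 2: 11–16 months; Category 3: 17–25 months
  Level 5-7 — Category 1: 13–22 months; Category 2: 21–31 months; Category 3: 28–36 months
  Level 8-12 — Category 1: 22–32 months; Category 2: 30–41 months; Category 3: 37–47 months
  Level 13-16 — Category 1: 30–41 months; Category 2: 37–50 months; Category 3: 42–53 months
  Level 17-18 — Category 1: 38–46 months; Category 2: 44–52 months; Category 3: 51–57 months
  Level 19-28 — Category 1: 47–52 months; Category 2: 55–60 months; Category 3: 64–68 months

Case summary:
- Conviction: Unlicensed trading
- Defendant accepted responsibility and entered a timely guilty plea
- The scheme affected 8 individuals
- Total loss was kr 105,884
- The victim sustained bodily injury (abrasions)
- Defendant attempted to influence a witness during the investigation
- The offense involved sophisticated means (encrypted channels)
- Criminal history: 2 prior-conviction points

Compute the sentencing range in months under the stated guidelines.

Base offense level for unlicensed trading: 5.
A1 applies: 5 + 3 = 8.
A2 applies (level before this adjustment is 8 < 14, so +1): 8 + 1 = 9.
A4 applies: 9 + 3 = 12.
A5 applies: 12 − 3 = 9.
A6 applies: 9 + 2 = 11.
A7 applies (level before this adjustment is 11 ≥ 10, so +2): 11 + 2 = 13.
Final offense level: 13.
Criminal history: 2 prior points → Category 1 (0-2).
Level 13 falls in the 13-16 band.
Grid: Level 13-16 × Category 1 = 30-41 months.

30-41 months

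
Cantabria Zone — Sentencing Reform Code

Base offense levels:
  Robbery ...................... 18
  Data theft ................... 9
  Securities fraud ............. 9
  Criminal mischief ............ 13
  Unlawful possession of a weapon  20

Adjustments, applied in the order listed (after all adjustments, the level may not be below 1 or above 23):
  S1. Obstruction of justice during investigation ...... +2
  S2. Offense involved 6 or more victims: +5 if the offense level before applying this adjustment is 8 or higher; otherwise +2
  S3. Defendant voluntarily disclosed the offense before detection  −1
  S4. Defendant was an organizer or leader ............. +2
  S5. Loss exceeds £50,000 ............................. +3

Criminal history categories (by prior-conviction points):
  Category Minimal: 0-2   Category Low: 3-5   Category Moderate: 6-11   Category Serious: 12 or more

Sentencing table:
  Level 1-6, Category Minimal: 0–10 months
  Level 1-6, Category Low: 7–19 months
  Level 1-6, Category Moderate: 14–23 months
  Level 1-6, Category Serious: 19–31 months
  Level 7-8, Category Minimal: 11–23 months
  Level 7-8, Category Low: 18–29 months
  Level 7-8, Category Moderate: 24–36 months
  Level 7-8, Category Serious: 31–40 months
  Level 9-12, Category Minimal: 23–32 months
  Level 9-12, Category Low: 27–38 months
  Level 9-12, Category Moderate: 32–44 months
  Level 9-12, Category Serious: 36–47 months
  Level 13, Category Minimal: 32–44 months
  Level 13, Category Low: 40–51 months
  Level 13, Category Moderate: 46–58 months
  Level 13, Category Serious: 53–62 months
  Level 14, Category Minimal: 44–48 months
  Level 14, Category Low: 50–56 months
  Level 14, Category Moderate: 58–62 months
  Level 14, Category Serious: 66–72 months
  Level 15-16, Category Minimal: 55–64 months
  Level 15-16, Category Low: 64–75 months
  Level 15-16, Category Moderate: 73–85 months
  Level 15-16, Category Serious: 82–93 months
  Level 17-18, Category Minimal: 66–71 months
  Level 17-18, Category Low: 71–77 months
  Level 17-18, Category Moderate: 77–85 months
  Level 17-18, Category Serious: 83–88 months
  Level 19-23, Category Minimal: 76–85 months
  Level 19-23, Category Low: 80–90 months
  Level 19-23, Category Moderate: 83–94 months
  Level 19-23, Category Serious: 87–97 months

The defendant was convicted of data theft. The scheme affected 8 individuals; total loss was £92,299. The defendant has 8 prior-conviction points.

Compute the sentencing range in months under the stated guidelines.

77-85 months

Base offense level for data theft: 9.
S2 applies (level before this adjustment is 9 ≥ 8, so +5): 9 + 5 = 14.
S5 applies: 14 + 3 = 17.
Final offense level: 17.
Criminal history: 8 prior points → Category Moderate (6-11).
Level 17 falls in the 17-18 band.
Grid: Level 17-18 × Category Moderate = 77-85 months.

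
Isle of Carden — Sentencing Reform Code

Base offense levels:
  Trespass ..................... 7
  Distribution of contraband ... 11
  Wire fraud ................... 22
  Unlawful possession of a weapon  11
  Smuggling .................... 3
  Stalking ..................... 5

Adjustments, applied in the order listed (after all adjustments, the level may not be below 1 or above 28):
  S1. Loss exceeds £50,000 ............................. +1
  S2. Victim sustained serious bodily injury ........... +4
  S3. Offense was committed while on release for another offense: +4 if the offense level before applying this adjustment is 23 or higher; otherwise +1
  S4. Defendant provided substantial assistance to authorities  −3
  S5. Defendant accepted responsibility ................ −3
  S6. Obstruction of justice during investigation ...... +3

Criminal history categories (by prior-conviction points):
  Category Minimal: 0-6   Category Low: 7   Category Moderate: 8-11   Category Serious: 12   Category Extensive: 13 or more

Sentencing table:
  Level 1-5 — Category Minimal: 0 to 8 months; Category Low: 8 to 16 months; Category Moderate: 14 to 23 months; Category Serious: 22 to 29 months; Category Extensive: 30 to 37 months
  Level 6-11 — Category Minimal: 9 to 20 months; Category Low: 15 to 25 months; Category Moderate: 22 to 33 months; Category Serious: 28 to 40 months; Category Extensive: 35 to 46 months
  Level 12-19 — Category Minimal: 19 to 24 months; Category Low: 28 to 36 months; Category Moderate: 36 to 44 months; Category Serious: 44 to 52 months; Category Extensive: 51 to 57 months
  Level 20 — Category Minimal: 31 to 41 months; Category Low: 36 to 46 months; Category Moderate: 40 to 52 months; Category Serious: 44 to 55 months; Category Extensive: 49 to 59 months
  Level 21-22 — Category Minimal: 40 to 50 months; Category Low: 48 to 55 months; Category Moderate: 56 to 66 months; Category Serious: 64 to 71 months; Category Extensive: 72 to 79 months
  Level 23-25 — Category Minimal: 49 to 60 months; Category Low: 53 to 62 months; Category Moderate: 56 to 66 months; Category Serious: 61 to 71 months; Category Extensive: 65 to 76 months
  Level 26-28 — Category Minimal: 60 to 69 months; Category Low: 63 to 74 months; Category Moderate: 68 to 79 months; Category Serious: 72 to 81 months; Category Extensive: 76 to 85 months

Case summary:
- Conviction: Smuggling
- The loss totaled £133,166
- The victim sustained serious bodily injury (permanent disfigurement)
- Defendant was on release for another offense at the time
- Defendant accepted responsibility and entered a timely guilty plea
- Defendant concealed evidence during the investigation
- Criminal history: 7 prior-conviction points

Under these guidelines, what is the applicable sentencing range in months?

15-25 months

Base offense level for smuggling: 3.
S1 applies: 3 + 1 = 4.
S2 applies: 4 + 4 = 8.
S3 applies (level before this adjustment is 8 < 23, so +1): 8 + 1 = 9.
S5 applies: 9 − 3 = 6.
S6 applies: 6 + 3 = 9.
Final offense level: 9.
Criminal history: 7 prior points → Category Low (7).
Level 9 falls in the 6-11 band.
Grid: Level 6-11 × Category Low = 15-25 months.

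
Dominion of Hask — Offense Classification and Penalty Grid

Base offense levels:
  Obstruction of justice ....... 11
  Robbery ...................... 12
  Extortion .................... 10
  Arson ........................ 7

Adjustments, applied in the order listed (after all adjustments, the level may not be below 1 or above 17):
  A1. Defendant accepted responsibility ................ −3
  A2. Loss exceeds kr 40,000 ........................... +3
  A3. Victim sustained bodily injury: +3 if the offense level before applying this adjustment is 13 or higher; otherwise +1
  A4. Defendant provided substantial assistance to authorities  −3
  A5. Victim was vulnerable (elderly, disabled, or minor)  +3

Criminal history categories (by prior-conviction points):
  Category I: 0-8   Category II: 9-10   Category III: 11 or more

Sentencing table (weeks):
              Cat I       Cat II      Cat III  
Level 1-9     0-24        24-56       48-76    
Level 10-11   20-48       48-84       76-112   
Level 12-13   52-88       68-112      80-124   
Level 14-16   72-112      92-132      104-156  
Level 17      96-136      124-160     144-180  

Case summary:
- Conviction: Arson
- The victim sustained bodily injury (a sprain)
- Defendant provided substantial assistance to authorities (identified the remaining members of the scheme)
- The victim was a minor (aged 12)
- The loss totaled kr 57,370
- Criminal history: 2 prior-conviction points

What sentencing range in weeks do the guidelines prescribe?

Base offense level for arson: 7.
A2 applies: 7 + 3 = 10.
A3 applies (level before this adjustment is 10 < 13, so +1): 10 + 1 = 11.
A4 applies: 11 − 3 = 8.
A5 applies: 8 + 3 = 11.
Final offense level: 11.
Criminal history: 2 prior points → Category I (0-8).
Level 11 falls in the 10-11 band.
Grid: Level 10-11 × Category I = 20-48 weeks.

20-48 weeks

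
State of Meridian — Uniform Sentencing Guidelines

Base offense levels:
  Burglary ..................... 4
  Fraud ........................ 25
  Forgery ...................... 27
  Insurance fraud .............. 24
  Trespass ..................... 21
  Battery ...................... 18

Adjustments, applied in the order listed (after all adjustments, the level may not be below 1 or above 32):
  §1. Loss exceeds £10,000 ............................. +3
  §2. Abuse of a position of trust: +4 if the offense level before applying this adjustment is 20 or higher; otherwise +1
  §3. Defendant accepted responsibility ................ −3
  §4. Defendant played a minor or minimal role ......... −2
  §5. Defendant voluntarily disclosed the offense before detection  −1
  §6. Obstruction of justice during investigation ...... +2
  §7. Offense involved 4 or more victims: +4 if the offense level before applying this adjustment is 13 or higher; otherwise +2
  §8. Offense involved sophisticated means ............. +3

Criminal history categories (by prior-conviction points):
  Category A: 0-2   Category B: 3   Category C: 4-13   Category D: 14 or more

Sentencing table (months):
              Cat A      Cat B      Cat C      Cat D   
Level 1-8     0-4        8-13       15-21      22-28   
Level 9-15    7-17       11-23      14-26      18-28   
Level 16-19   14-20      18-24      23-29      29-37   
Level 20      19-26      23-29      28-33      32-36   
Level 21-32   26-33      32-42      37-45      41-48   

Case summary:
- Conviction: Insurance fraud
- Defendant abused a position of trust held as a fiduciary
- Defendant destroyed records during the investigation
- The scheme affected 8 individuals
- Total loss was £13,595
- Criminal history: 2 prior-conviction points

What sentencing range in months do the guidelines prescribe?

26-33 months

Base offense level for insurance fraud: 24.
§1 applies: 24 + 3 = 27.
§2 applies (level before this adjustment is 27 ≥ 20, so +4): 27 + 4 = 31.
§3 does not apply.
§6 applies: 31 + 2 = 33.
§7 applies (level before this adjustment is 33 ≥ 13, so +4): 33 + 4 = 37.
Level 37 exceeds the maximum of 32; capped at 32.
Final offense level: 32.
Criminal history: 2 prior points → Category A (0-2).
Level 32 falls in the 21-32 band.
Grid: Level 21-32 × Category A = 26-33 months.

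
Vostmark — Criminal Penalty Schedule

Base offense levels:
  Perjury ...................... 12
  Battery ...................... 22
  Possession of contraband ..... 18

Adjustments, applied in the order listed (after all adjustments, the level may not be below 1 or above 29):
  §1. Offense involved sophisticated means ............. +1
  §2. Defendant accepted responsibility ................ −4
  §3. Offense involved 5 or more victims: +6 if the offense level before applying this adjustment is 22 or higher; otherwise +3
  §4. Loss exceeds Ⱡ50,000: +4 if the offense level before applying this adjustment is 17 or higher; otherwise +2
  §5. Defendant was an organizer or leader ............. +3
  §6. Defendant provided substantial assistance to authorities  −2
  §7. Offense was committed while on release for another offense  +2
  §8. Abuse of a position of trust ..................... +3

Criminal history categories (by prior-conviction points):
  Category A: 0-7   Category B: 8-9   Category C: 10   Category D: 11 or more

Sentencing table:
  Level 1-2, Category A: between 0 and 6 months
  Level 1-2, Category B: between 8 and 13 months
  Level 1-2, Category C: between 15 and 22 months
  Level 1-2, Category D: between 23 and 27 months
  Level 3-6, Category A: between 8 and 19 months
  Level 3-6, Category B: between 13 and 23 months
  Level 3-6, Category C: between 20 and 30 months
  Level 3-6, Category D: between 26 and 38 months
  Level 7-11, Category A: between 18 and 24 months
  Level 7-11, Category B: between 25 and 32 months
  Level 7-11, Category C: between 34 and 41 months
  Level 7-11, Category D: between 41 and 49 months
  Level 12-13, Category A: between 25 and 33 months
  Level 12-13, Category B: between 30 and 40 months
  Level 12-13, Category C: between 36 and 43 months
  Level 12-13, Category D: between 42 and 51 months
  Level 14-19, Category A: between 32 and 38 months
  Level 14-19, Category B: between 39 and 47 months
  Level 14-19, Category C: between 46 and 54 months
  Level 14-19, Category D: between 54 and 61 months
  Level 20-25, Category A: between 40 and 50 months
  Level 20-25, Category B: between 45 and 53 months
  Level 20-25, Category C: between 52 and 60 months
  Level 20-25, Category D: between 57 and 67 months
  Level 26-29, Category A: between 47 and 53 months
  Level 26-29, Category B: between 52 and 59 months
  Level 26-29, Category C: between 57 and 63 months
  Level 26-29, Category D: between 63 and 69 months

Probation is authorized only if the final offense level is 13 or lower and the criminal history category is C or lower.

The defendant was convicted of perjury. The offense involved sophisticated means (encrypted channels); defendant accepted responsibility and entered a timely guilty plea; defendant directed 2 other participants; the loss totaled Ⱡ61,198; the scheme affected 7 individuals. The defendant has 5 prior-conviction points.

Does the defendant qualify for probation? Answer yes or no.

No

Base offense level for perjury: 12.
§1 applies: 12 + 1 = 13.
§2 applies: 13 − 4 = 9.
§3 applies (level before this adjustment is 9 < 22, so +3): 9 + 3 = 12.
§4 applies (level before this adjustment is 12 < 17, so +2): 12 + 2 = 14.
§5 applies: 14 + 3 = 17.
§7 does not apply.
Final offense level: 17.
Criminal history: 5 prior points → Category A (0-7).
Level 17 falls in the 14-19 band.
Grid: Level 14-19 × Category A = 32-38 months.
Probation check: level 17 > 13 and category A ≤ C → not eligible.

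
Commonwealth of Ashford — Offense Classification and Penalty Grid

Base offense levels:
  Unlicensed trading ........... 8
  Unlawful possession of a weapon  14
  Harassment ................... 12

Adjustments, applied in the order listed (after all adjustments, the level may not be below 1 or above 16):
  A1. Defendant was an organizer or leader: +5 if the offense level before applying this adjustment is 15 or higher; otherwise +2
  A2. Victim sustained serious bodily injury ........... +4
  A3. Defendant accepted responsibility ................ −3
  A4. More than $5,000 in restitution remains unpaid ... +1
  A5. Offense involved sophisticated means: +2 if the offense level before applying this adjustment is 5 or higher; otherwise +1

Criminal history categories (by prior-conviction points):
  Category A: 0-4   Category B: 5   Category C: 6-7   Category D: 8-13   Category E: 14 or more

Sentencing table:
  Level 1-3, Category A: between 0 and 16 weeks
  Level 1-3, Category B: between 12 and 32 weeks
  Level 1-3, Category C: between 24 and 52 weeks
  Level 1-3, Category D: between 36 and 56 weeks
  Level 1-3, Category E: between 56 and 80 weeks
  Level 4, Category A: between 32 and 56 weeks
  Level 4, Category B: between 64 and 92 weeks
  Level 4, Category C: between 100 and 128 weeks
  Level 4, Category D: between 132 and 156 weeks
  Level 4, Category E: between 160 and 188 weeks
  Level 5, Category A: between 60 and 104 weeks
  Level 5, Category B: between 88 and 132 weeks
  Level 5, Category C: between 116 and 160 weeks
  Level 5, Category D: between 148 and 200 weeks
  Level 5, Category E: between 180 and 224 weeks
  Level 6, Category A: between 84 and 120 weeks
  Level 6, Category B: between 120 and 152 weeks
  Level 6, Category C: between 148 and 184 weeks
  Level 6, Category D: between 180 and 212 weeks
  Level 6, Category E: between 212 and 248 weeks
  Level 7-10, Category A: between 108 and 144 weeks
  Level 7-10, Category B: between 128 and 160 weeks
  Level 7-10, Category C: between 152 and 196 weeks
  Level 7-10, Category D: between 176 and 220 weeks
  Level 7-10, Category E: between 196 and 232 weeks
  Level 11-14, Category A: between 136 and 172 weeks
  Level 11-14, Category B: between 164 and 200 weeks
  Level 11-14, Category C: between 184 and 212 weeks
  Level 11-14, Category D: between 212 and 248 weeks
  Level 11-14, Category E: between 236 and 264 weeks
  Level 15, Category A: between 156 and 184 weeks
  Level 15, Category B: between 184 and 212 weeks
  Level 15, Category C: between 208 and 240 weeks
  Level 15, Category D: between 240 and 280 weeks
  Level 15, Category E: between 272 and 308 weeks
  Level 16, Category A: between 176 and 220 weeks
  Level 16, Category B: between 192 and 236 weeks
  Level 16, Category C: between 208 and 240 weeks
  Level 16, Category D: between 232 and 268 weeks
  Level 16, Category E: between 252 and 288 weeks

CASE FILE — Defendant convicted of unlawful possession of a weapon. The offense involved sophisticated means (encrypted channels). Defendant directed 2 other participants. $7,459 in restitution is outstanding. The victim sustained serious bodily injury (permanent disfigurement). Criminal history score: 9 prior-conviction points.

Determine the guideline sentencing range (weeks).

232-268 weeks

Base offense level for unlawful possession of a weapon: 14.
A1 applies (level before this adjustment is 14 < 15, so +2): 14 + 2 = 16.
A2 applies: 16 + 4 = 20.
A3 does not apply.
A4 applies: 20 + 1 = 21.
A5 applies (level before this adjustment is 21 ≥ 5, so +2): 21 + 2 = 23.
Level 23 exceeds the maximum of 16; capped at 16.
Final offense level: 16.
Criminal history: 9 prior points → Category D (8-13).
Level 16 falls in the 16 band.
Grid: Level 16 × Category D = 232-268 weeks.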